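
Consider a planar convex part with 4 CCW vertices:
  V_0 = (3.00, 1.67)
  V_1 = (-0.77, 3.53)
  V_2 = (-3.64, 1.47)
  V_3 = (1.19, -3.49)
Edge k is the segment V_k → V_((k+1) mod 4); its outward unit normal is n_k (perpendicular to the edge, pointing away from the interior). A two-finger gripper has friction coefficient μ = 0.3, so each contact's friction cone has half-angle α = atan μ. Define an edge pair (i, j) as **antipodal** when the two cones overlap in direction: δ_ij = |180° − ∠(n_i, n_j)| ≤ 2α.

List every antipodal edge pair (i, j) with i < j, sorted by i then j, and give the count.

α = atan 0.3 = 16.70°;  2α = 33.40°
n_0 = (+0.4424, +0.8968)
n_1 = (-0.5831, +0.8124)
n_2 = (-0.7164, -0.6977)
n_3 = (+0.9436, -0.3310)
  (0,1): δ = 118.07°  ·
  (0,2): δ = 19.50°  ✓
  (0,3): δ = 96.93°  ·
  (1,2): δ = 81.43°  ·
  (1,3): δ = 35.00°  ·
  (2,3): δ = 63.57°  ·
antipodal pairs: 1

count = 1; pairs: (0,2)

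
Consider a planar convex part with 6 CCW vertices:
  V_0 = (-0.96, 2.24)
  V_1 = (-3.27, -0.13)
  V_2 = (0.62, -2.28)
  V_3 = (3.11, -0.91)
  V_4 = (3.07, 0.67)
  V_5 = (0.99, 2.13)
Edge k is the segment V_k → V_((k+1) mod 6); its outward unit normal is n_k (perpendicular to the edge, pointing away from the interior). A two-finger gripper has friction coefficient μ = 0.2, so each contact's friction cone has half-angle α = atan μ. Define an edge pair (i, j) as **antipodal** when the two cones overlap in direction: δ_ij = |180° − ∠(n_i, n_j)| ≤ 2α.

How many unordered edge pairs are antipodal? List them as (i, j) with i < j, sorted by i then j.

count = 2; pairs: (0,2), (1,4)

α = atan 0.2 = 11.31°;  2α = 22.62°
n_0 = (-0.7161, +0.6980)
n_1 = (-0.4837, -0.8752)
n_2 = (+0.4821, -0.8761)
n_3 = (+0.9997, +0.0253)
n_4 = (+0.5745, +0.8185)
n_5 = (+0.0563, +0.9984)
  (0,1): δ = 74.66°  ·
  (0,2): δ = 16.91°  ✓
  (0,3): δ = 45.72°  ·
  (0,4): δ = 99.20°  ·
  (0,5): δ = 131.04°  ·
  (1,2): δ = 122.25°  ·
  (1,3): δ = 59.62°  ·
  (1,4): δ = 6.14°  ✓
  (1,5): δ = 25.70°  ·
  (2,3): δ = 117.37°  ·
  (2,4): δ = 63.89°  ·
  (2,5): δ = 32.05°  ·
  (3,4): δ = 126.52°  ·
  (3,5): δ = 94.68°  ·
  (4,5): δ = 148.16°  ·
antipodal pairs: 2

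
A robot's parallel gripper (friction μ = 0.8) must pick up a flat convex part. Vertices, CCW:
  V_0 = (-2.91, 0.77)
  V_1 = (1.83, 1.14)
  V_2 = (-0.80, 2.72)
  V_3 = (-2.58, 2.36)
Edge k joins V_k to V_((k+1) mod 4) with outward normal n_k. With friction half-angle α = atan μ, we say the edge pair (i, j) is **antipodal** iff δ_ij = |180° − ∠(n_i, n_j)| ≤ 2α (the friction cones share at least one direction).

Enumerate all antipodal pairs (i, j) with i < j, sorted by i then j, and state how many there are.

count = 4; pairs: (0,1), (0,2), (0,3), (1,3)

α = atan 0.8 = 38.66°;  2α = 77.32°
n_0 = (+0.0778, -0.9970)
n_1 = (+0.5150, +0.8572)
n_2 = (-0.1982, +0.9802)
n_3 = (-0.9791, +0.2032)
  (0,1): δ = 35.46°  ✓
  (0,2): δ = 6.97°  ✓
  (0,3): δ = 73.81°  ✓
  (1,2): δ = 137.57°  ·
  (1,3): δ = 70.73°  ✓
  (2,3): δ = 113.16°  ·
antipodal pairs: 4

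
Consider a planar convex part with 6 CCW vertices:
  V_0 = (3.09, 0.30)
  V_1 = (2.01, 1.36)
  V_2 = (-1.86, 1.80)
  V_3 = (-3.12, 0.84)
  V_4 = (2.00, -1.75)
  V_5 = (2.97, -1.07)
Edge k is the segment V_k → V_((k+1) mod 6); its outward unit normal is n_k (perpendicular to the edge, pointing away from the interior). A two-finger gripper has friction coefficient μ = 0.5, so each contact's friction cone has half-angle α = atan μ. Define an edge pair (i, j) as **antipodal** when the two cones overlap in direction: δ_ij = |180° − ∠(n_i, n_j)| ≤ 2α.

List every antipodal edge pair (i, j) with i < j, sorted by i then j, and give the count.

count = 5; pairs: (0,3), (1,3), (1,4), (2,4), (2,5)

α = atan 0.5 = 26.57°;  2α = 53.13°
n_0 = (+0.7005, +0.7137)
n_1 = (+0.1130, +0.9936)
n_2 = (-0.6060, +0.7954)
n_3 = (-0.4514, -0.8923)
n_4 = (+0.5740, -0.8188)
n_5 = (+0.9962, -0.0873)
  (0,1): δ = 142.02°  ·
  (0,2): δ = 98.23°  ·
  (0,3): δ = 17.63°  ✓
  (0,4): δ = 79.50°  ·
  (0,5): δ = 129.46°  ·
  (1,2): δ = 136.21°  ·
  (1,3): δ = 20.35°  ✓
  (1,4): δ = 41.52°  ✓
  (1,5): δ = 91.48°  ·
  (2,3): δ = 64.14°  ·
  (2,4): δ = 2.27°  ✓
  (2,5): δ = 47.69°  ✓
  (3,4): δ = 118.14°  ·
  (3,5): δ = 68.17°  ·
  (4,5): δ = 130.04°  ·
antipodal pairs: 5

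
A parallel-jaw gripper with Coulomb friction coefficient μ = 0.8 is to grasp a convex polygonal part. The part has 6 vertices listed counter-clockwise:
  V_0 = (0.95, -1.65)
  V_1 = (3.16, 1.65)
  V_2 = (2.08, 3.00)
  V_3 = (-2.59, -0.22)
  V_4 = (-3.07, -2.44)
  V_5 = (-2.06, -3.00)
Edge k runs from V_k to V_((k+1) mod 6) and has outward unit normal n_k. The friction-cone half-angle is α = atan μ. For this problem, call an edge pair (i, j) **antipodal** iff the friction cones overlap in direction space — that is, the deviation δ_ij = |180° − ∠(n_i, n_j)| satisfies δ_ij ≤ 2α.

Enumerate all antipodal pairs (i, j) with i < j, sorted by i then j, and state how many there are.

count = 8; pairs: (0,2), (0,3), (1,3), (1,4), (1,5), (2,4), (2,5), (3,5)

α = atan 0.8 = 38.66°;  2α = 77.32°
n_0 = (+0.8309, -0.5564)
n_1 = (+0.7809, +0.6247)
n_2 = (-0.5677, +0.8233)
n_3 = (-0.9774, +0.2113)
n_4 = (-0.4849, -0.8746)
n_5 = (+0.4092, -0.9124)
  (0,1): δ = 107.53°  ·
  (0,2): δ = 21.60°  ✓
  (0,3): δ = 21.61°  ✓
  (0,4): δ = 94.80°  ·
  (0,5): δ = 147.97°  ·
  (1,2): δ = 94.07°  ·
  (1,3): δ = 50.86°  ✓
  (1,4): δ = 22.33°  ✓
  (1,5): δ = 75.50°  ✓
  (2,3): δ = 136.79°  ·
  (2,4): δ = 63.59°  ✓
  (2,5): δ = 10.43°  ✓
  (3,4): δ = 106.81°  ·
  (3,5): δ = 53.64°  ✓
  (4,5): δ = 126.84°  ·
antipodal pairs: 8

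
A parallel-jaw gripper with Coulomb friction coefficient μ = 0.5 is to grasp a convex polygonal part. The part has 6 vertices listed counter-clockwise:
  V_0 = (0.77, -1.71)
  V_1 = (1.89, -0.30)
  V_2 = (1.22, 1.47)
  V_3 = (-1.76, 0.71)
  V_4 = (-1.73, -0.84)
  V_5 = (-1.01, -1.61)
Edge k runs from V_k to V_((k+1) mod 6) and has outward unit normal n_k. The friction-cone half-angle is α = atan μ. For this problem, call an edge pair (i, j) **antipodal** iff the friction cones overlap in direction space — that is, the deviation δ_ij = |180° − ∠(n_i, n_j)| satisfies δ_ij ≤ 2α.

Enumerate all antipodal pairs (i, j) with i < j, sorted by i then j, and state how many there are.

count = 5; pairs: (0,2), (0,3), (1,3), (1,4), (2,5)

α = atan 0.5 = 26.57°;  2α = 53.13°
n_0 = (+0.7830, -0.6220)
n_1 = (+0.9352, +0.3540)
n_2 = (-0.2471, +0.9690)
n_3 = (-0.9998, -0.0194)
n_4 = (-0.7304, -0.6830)
n_5 = (-0.0561, -0.9984)
  (0,1): δ = 120.81°  ·
  (0,2): δ = 37.23°  ✓
  (0,3): δ = 39.57°  ✓
  (0,4): δ = 81.54°  ·
  (0,5): δ = 125.25°  ·
  (1,2): δ = 96.43°  ·
  (1,3): δ = 19.62°  ✓
  (1,4): δ = 22.34°  ✓
  (1,5): δ = 66.05°  ·
  (2,3): δ = 103.20°  ·
  (2,4): δ = 61.23°  ·
  (2,5): δ = 17.52°  ✓
  (3,4): δ = 138.03°  ·
  (3,5): δ = 94.32°  ·
  (4,5): δ = 136.29°  ·
antipodal pairs: 5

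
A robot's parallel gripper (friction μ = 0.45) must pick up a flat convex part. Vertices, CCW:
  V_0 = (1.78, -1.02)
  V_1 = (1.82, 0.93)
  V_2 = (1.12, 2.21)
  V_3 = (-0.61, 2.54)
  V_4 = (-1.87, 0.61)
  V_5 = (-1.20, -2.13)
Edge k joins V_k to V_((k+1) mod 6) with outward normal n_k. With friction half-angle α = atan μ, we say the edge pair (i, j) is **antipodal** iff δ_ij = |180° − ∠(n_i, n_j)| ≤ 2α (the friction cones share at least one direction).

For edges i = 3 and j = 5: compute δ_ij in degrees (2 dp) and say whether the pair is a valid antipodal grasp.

δ = 36.43°, valid

α = atan 0.45 = 24.23°;  2α = 48.46°
edge 3: e_3 = (-1.26, -1.93);  n_3 = (-0.8374, +0.5467)
edge 5: e_5 = (+2.98, +1.11);  n_5 = (+0.3491, -0.9371)
∠(n_3, n_5) = 143.57°
δ = |180° − 143.57°| = 36.43°
36.43° ≤ 2α = 48.46°  →  valid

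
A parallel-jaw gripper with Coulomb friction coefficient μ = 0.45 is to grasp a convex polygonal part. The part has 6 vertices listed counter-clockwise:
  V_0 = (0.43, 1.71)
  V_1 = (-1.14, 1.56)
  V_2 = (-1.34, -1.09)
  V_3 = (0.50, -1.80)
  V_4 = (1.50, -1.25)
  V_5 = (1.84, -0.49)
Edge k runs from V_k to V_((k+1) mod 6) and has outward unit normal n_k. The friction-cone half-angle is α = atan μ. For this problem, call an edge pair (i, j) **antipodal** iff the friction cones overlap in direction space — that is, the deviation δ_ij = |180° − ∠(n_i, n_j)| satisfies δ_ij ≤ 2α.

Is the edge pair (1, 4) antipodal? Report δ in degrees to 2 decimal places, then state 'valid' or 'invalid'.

δ = 19.79°, valid

α = atan 0.45 = 24.23°;  2α = 48.46°
edge 1: e_1 = (-0.20, -2.65);  n_1 = (-0.9972, +0.0753)
edge 4: e_4 = (+0.34, +0.76);  n_4 = (+0.9128, -0.4084)
∠(n_1, n_4) = 160.21°
δ = |180° − 160.21°| = 19.79°
19.79° ≤ 2α = 48.46°  →  valid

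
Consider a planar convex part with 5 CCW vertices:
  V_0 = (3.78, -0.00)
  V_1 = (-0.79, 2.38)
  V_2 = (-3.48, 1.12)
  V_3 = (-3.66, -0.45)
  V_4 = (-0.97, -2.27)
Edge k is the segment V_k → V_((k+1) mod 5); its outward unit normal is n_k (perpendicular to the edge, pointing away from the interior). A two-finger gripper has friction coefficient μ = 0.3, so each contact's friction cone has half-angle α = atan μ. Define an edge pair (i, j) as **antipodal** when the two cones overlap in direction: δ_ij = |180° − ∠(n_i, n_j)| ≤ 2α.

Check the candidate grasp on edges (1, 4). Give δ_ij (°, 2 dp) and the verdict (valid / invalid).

δ = 0.44°, valid

α = atan 0.3 = 16.70°;  2α = 33.40°
edge 1: e_1 = (-2.69, -1.26);  n_1 = (-0.4242, +0.9056)
edge 4: e_4 = (+4.75, +2.27);  n_4 = (+0.4312, -0.9023)
∠(n_1, n_4) = 179.56°
δ = |180° − 179.56°| = 0.44°
0.44° ≤ 2α = 33.40°  →  valid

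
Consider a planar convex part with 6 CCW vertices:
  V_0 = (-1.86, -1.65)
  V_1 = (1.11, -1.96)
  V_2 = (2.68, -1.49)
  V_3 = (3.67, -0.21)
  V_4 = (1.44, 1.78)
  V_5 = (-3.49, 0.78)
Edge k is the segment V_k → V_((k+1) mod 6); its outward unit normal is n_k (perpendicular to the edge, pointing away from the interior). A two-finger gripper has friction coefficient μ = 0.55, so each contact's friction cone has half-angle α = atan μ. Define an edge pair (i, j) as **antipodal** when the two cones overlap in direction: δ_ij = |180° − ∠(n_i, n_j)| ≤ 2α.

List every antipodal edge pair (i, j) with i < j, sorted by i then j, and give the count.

α = atan 0.55 = 28.81°;  2α = 57.62°
n_0 = (-0.1038, -0.9946)
n_1 = (+0.2868, -0.9580)
n_2 = (+0.7910, -0.6118)
n_3 = (+0.6658, +0.7461)
n_4 = (-0.1988, +0.9800)
n_5 = (-0.8305, -0.5571)
  (0,1): δ = 157.38°  ·
  (0,2): δ = 121.76°  ·
  (0,3): δ = 35.79°  ✓
  (0,4): δ = 17.43°  ✓
  (0,5): δ = 129.81°  ·
  (1,2): δ = 144.39°  ·
  (1,3): δ = 58.41°  ·
  (1,4): δ = 5.20°  ✓
  (1,5): δ = 107.19°  ·
  (2,3): δ = 94.03°  ·
  (2,4): δ = 40.81°  ✓
  (2,5): δ = 71.57°  ·
  (3,4): δ = 126.79°  ·
  (3,5): δ = 14.40°  ✓
  (4,5): δ = 67.61°  ·
antipodal pairs: 5

count = 5; pairs: (0,3), (0,4), (1,4), (2,4), (3,5)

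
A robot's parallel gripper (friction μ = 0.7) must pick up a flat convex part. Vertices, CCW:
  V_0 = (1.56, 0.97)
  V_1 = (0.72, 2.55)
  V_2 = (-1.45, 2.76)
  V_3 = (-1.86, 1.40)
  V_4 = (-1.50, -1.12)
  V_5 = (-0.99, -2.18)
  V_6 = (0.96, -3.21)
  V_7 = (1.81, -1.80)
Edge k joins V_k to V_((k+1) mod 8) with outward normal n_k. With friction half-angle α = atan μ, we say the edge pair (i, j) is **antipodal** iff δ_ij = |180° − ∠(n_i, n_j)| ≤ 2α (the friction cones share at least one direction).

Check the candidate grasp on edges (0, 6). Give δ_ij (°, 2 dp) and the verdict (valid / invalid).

δ = 120.92°, invalid

α = atan 0.7 = 34.99°;  2α = 69.98°
edge 0: e_0 = (-0.84, +1.58);  n_0 = (+0.8830, +0.4694)
edge 6: e_6 = (+0.85, +1.41);  n_6 = (+0.8564, -0.5163)
∠(n_0, n_6) = 59.08°
δ = |180° − 59.08°| = 120.92°
120.92° > 2α = 69.98°  →  invalid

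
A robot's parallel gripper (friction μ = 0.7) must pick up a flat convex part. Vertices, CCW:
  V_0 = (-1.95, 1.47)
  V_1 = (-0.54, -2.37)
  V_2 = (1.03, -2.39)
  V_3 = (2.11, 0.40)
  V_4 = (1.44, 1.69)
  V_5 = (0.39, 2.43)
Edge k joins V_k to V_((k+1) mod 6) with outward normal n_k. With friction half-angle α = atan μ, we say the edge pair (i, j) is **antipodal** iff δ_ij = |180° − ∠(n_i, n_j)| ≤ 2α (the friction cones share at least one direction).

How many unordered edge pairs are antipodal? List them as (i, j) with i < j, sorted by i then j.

α = atan 0.7 = 34.99°;  2α = 69.98°
n_0 = (-0.9387, -0.3447)
n_1 = (-0.0127, -0.9999)
n_2 = (+0.9326, -0.3610)
n_3 = (+0.8874, +0.4609)
n_4 = (+0.5761, +0.8174)
n_5 = (-0.3796, +0.9252)
  (0,1): δ = 110.89°  ·
  (0,2): δ = 41.32°  ✓
  (0,3): δ = 7.28°  ✓
  (0,4): δ = 34.66°  ✓
  (0,5): δ = 92.14°  ·
  (1,2): δ = 110.43°  ·
  (1,3): δ = 61.82°  ✓
  (1,4): δ = 34.44°  ✓
  (1,5): δ = 23.04°  ✓
  (2,3): δ = 131.39°  ·
  (2,4): δ = 104.01°  ·
  (2,5): δ = 46.53°  ✓
  (3,4): δ = 152.62°  ·
  (3,5): δ = 95.14°  ·
  (4,5): δ = 122.52°  ·
antipodal pairs: 7

count = 7; pairs: (0,2), (0,3), (0,4), (1,3), (1,4), (1,5), (2,5)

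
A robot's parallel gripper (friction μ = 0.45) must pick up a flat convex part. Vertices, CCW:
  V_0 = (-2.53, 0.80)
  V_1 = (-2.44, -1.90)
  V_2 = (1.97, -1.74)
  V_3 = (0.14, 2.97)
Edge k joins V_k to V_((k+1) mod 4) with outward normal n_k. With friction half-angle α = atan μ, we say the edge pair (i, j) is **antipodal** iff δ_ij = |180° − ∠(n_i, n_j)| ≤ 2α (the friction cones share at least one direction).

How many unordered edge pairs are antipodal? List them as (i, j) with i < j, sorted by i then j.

α = atan 0.45 = 24.23°;  2α = 48.46°
n_0 = (-0.9994, -0.0333)
n_1 = (+0.0363, -0.9993)
n_2 = (+0.9321, +0.3622)
n_3 = (-0.6307, +0.7760)
  (0,1): δ = 89.83°  ·
  (0,2): δ = 19.32°  ✓
  (0,3): δ = 127.19°  ·
  (1,2): δ = 70.84°  ·
  (1,3): δ = 37.02°  ✓
  (2,3): δ = 72.13°  ·
antipodal pairs: 2

count = 2; pairs: (0,2), (1,3)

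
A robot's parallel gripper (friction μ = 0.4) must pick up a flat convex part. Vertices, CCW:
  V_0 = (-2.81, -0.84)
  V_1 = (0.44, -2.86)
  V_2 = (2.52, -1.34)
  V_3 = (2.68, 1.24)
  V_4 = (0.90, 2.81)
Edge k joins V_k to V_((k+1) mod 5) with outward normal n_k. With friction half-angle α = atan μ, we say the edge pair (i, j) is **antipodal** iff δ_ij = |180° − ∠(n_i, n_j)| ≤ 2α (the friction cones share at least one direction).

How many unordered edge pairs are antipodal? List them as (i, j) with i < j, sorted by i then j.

α = atan 0.4 = 21.80°;  2α = 43.60°
n_0 = (-0.5279, -0.8493)
n_1 = (+0.5900, -0.8074)
n_2 = (+0.9981, -0.0619)
n_3 = (+0.6615, +0.7500)
n_4 = (-0.7013, +0.7128)
  (0,1): δ = 111.98°  ·
  (0,2): δ = 61.69°  ·
  (0,3): δ = 9.55°  ✓
  (0,4): δ = 76.40°  ·
  (1,2): δ = 129.71°  ·
  (1,3): δ = 77.57°  ·
  (1,4): δ = 8.37°  ✓
  (2,3): δ = 127.86°  ·
  (2,4): δ = 41.92°  ✓
  (3,4): δ = 94.05°  ·
antipodal pairs: 3

count = 3; pairs: (0,3), (1,4), (2,4)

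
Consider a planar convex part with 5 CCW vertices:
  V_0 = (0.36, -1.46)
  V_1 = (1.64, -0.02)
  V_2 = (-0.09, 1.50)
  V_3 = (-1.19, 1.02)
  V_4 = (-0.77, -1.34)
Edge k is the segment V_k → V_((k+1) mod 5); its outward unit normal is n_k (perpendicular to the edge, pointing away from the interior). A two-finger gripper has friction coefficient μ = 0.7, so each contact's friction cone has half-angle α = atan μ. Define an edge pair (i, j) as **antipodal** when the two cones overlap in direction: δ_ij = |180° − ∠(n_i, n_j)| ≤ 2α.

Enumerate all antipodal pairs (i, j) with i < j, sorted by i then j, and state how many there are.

count = 5; pairs: (0,2), (0,3), (1,3), (1,4), (2,4)

α = atan 0.7 = 34.99°;  2α = 69.98°
n_0 = (+0.7474, -0.6644)
n_1 = (+0.6600, +0.7512)
n_2 = (-0.3999, +0.9165)
n_3 = (-0.9845, -0.1752)
n_4 = (-0.1056, -0.9944)
  (0,1): δ = 89.67°  ·
  (0,2): δ = 24.79°  ✓
  (0,3): δ = 51.72°  ✓
  (0,4): δ = 125.57°  ·
  (1,2): δ = 115.12°  ·
  (1,3): δ = 38.61°  ✓
  (1,4): δ = 35.24°  ✓
  (2,3): δ = 103.48°  ·
  (2,4): δ = 29.64°  ✓
  (3,4): δ = 106.15°  ·
antipodal pairs: 5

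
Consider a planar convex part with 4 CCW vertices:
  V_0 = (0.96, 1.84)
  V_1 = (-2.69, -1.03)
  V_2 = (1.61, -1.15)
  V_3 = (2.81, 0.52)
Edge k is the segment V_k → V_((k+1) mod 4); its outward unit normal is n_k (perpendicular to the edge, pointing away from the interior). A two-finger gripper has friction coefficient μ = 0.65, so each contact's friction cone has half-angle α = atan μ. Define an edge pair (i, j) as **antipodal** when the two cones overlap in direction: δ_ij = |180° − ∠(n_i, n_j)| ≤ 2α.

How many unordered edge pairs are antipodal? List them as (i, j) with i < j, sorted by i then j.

α = atan 0.65 = 33.02°;  2α = 66.05°
n_0 = (-0.6181, +0.7861)
n_1 = (-0.0279, -0.9996)
n_2 = (+0.8121, -0.5835)
n_3 = (+0.5808, +0.8140)
  (0,1): δ = 39.78°  ✓
  (0,2): δ = 16.12°  ✓
  (0,3): δ = 106.31°  ·
  (1,2): δ = 124.10°  ·
  (1,3): δ = 33.91°  ✓
  (2,3): δ = 89.81°  ·
antipodal pairs: 3

count = 3; pairs: (0,1), (0,2), (1,3)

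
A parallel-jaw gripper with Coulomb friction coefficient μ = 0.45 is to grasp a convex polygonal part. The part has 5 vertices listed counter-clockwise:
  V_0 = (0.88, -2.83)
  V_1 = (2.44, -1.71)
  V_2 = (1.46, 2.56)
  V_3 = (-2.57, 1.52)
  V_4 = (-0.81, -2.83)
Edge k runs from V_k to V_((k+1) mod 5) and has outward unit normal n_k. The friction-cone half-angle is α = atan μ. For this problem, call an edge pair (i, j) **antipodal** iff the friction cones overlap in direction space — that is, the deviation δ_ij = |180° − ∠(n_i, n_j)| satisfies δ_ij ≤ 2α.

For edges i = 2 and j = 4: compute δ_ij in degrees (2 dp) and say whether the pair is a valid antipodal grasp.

α = atan 0.45 = 24.23°;  2α = 48.46°
edge 2: e_2 = (-4.03, -1.04);  n_2 = (-0.2499, +0.9683)
edge 4: e_4 = (+1.69, +0.00);  n_4 = (+0.0000, -1.0000)
∠(n_2, n_4) = 165.53°
δ = |180° − 165.53°| = 14.47°
14.47° ≤ 2α = 48.46°  →  valid

δ = 14.47°, valid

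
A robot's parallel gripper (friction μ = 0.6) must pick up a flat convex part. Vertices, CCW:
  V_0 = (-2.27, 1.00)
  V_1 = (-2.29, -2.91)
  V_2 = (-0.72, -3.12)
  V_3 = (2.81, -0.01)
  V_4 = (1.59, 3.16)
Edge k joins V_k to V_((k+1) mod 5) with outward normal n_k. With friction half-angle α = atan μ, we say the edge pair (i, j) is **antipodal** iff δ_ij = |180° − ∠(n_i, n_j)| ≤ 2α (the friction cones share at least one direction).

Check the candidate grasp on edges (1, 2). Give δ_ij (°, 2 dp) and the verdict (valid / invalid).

α = atan 0.6 = 30.96°;  2α = 61.93°
edge 1: e_1 = (+1.57, -0.21);  n_1 = (-0.1326, -0.9912)
edge 2: e_2 = (+3.53, +3.11);  n_2 = (+0.6611, -0.7503)
∠(n_1, n_2) = 49.00°
δ = |180° − 49.00°| = 131.00°
131.00° > 2α = 61.93°  →  invalid

δ = 131.00°, invalid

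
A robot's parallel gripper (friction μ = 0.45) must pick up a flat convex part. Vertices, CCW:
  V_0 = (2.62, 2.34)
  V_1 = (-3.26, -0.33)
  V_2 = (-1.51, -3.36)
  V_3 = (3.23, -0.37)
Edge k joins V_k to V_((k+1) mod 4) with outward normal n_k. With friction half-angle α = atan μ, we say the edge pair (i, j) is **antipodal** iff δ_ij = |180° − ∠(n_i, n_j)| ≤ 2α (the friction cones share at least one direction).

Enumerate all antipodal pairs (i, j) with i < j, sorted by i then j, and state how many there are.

count = 2; pairs: (0,2), (1,3)

α = atan 0.45 = 24.23°;  2α = 48.46°
n_0 = (-0.4135, +0.9105)
n_1 = (-0.8659, -0.5001)
n_2 = (+0.5335, -0.8458)
n_3 = (+0.9756, +0.2196)
  (0,1): δ = 84.41°  ·
  (0,2): δ = 7.82°  ✓
  (0,3): δ = 78.26°  ·
  (1,2): δ = 87.77°  ·
  (1,3): δ = 17.32°  ✓
  (2,3): δ = 109.56°  ·
antipodal pairs: 2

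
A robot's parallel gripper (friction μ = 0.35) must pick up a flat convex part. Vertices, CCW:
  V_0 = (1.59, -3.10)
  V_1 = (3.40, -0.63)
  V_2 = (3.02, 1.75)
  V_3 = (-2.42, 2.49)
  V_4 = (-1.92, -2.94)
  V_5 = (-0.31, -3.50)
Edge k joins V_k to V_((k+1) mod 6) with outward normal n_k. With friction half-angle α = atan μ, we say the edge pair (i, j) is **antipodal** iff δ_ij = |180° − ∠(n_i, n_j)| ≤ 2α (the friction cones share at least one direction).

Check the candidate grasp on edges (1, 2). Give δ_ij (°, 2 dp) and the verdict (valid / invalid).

α = atan 0.35 = 19.29°;  2α = 38.58°
edge 1: e_1 = (-0.38, +2.38);  n_1 = (+0.9875, +0.1577)
edge 2: e_2 = (-5.44, +0.74);  n_2 = (+0.1348, +0.9909)
∠(n_1, n_2) = 73.18°
δ = |180° − 73.18°| = 106.82°
106.82° > 2α = 38.58°  →  invalid

δ = 106.82°, invalid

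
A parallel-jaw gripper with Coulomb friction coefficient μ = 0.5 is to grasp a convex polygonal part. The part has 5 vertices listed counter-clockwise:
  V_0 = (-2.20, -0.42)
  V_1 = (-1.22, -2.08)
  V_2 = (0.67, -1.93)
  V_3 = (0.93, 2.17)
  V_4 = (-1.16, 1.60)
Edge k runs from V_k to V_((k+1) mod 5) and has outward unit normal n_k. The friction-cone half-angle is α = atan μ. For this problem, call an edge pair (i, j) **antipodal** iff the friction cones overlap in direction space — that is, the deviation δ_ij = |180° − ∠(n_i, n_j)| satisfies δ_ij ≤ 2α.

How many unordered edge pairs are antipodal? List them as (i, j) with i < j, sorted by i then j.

α = atan 0.5 = 26.57°;  2α = 53.13°
n_0 = (-0.8611, -0.5084)
n_1 = (+0.0791, -0.9969)
n_2 = (+0.9980, -0.0633)
n_3 = (-0.2631, +0.9648)
n_4 = (-0.8891, +0.4577)
  (0,1): δ = 116.02°  ·
  (0,2): δ = 34.18°  ✓
  (0,3): δ = 74.70°  ·
  (0,4): δ = 122.20°  ·
  (1,2): δ = 98.17°  ·
  (1,3): δ = 10.72°  ✓
  (1,4): δ = 58.22°  ·
  (2,3): δ = 71.12°  ·
  (2,4): δ = 23.61°  ✓
  (3,4): δ = 132.50°  ·
antipodal pairs: 3

count = 3; pairs: (0,2), (1,3), (2,4)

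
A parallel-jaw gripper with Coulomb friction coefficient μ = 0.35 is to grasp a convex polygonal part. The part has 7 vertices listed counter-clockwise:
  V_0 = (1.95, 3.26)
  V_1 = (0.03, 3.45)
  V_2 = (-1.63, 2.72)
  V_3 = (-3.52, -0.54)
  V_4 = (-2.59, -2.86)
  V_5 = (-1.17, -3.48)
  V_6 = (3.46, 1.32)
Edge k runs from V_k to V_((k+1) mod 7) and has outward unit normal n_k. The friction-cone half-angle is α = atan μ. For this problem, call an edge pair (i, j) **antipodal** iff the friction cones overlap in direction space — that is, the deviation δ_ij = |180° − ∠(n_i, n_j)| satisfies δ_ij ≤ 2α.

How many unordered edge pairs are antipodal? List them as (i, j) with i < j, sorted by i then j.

α = atan 0.35 = 19.29°;  2α = 38.58°
n_0 = (+0.0985, +0.9951)
n_1 = (-0.4026, +0.9154)
n_2 = (-0.8651, +0.5016)
n_3 = (-0.9282, -0.3721)
n_4 = (-0.4001, -0.9165)
n_5 = (+0.7197, -0.6942)
n_6 = (+0.7891, +0.6142)
  (0,1): δ = 150.61°  ·
  (0,2): δ = 114.45°  ·
  (0,3): δ = 62.50°  ·
  (0,4): δ = 17.94°  ✓
  (0,5): δ = 51.68°  ·
  (0,6): δ = 133.55°  ·
  (1,2): δ = 143.84°  ·
  (1,3): δ = 91.89°  ·
  (1,4): δ = 47.32°  ·
  (1,5): δ = 22.29°  ✓
  (1,6): δ = 104.16°  ·
  (2,3): δ = 128.05°  ·
  (2,4): δ = 83.48°  ·
  (2,5): δ = 13.86°  ✓
  (2,6): δ = 68.00°  ·
  (3,4): δ = 135.43°  ·
  (3,5): δ = 65.81°  ·
  (3,6): δ = 16.05°  ✓
  (4,5): δ = 110.38°  ·
  (4,6): δ = 28.52°  ✓
  (5,6): δ = 98.14°  ·
antipodal pairs: 5

count = 5; pairs: (0,4), (1,5), (2,5), (3,6), (4,6)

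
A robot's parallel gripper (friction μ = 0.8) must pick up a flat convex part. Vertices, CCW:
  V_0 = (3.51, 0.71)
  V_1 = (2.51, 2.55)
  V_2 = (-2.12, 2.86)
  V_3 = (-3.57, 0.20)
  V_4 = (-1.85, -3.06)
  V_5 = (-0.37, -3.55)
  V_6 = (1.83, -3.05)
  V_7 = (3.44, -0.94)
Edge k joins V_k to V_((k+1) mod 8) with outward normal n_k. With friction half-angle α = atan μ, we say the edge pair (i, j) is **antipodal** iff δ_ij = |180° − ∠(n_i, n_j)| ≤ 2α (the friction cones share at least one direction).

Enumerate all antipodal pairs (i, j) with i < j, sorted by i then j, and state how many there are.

α = atan 0.8 = 38.66°;  2α = 77.32°
n_0 = (+0.8786, +0.4775)
n_1 = (+0.0668, +0.9978)
n_2 = (-0.8780, +0.4786)
n_3 = (-0.8844, -0.4666)
n_4 = (-0.3143, -0.9493)
n_5 = (+0.2216, -0.9751)
n_6 = (+0.7950, -0.6066)
n_7 = (+0.9991, -0.0424)
  (0,1): δ = 122.35°  ·
  (0,2): δ = 57.12°  ✓
  (0,3): δ = 0.71°  ✓
  (0,4): δ = 43.16°  ✓
  (0,5): δ = 74.28°  ✓
  (0,6): δ = 114.13°  ·
  (0,7): δ = 149.05°  ·
  (1,2): δ = 114.76°  ·
  (1,3): δ = 58.35°  ✓
  (1,4): δ = 14.49°  ✓
  (1,5): δ = 16.63°  ✓
  (1,6): δ = 56.49°  ✓
  (1,7): δ = 91.40°  ·
  (2,3): δ = 123.59°  ·
  (2,4): δ = 79.72°  ·
  (2,5): δ = 48.60°  ✓
  (2,6): δ = 8.75°  ✓
  (2,7): δ = 26.17°  ✓
  (3,4): δ = 136.14°  ·
  (3,5): δ = 105.01°  ·
  (3,6): δ = 65.16°  ✓
  (3,7): δ = 30.25°  ✓
  (4,5): δ = 148.88°  ·
  (4,6): δ = 109.03°  ·
  (4,7): δ = 74.11°  ✓
  (5,6): δ = 140.15°  ·
  (5,7): δ = 105.23°  ·
  (6,7): δ = 145.08°  ·
antipodal pairs: 14

count = 14; pairs: (0,2), (0,3), (0,4), (0,5), (1,3), (1,4), (1,5), (1,6), (2,5), (2,6), (2,7), (3,6), (3,7), (4,7)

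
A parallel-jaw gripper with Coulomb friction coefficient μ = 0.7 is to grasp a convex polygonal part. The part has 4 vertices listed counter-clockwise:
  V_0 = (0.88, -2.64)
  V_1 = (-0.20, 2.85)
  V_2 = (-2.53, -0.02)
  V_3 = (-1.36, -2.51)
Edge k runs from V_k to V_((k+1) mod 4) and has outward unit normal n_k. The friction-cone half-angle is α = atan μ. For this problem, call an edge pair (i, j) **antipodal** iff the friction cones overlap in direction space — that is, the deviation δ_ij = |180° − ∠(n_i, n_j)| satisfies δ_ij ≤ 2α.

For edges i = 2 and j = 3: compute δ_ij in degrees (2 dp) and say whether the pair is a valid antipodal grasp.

α = atan 0.7 = 34.99°;  2α = 69.98°
edge 2: e_2 = (+1.17, -2.49);  n_2 = (-0.9051, -0.4253)
edge 3: e_3 = (+2.24, -0.13);  n_3 = (-0.0579, -0.9983)
∠(n_2, n_3) = 61.51°
δ = |180° − 61.51°| = 118.49°
118.49° > 2α = 69.98°  →  invalid

δ = 118.49°, invalid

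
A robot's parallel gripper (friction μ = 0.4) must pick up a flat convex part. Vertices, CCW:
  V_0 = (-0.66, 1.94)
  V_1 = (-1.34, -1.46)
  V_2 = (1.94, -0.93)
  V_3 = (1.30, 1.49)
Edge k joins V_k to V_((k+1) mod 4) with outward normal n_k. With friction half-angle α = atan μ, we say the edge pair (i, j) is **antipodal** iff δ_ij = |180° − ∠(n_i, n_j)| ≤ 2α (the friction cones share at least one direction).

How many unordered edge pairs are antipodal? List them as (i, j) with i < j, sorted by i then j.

count = 2; pairs: (0,2), (1,3)

α = atan 0.4 = 21.80°;  2α = 43.60°
n_0 = (-0.9806, +0.1961)
n_1 = (+0.1595, -0.9872)
n_2 = (+0.9668, +0.2557)
n_3 = (+0.2238, +0.9746)
  (0,1): δ = 69.51°  ·
  (0,2): δ = 26.12°  ✓
  (0,3): δ = 88.38°  ·
  (1,2): δ = 84.37°  ·
  (1,3): δ = 22.11°  ✓
  (2,3): δ = 117.74°  ·
antipodal pairs: 2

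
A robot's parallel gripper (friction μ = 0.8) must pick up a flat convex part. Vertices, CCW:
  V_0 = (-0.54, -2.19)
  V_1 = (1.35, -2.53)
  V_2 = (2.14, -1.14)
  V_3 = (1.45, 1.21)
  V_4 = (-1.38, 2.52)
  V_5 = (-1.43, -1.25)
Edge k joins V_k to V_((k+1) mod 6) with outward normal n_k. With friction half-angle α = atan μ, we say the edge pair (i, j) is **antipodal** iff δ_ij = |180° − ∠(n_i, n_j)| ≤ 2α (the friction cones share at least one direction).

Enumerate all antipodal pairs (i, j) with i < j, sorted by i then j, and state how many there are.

count = 8; pairs: (0,2), (0,3), (1,4), (1,5), (2,4), (2,5), (3,4), (3,5)

α = atan 0.8 = 38.66°;  2α = 77.32°
n_0 = (-0.1771, -0.9842)
n_1 = (+0.8694, -0.4941)
n_2 = (+0.9595, +0.2817)
n_3 = (+0.4201, +0.9075)
n_4 = (-0.9999, +0.0133)
n_5 = (-0.7262, -0.6875)
  (0,1): δ = 109.41°  ·
  (0,2): δ = 63.44°  ✓
  (0,3): δ = 14.64°  ✓
  (0,4): δ = 99.44°  ·
  (0,5): δ = 143.63°  ·
  (1,2): δ = 134.03°  ·
  (1,3): δ = 85.23°  ·
  (1,4): δ = 28.85°  ✓
  (1,5): δ = 73.05°  ✓
  (2,3): δ = 131.20°  ·
  (2,4): δ = 17.12°  ✓
  (2,5): δ = 27.07°  ✓
  (3,4): δ = 65.92°  ✓
  (3,5): δ = 21.73°  ✓
  (4,5): δ = 135.81°  ·
antipodal pairs: 8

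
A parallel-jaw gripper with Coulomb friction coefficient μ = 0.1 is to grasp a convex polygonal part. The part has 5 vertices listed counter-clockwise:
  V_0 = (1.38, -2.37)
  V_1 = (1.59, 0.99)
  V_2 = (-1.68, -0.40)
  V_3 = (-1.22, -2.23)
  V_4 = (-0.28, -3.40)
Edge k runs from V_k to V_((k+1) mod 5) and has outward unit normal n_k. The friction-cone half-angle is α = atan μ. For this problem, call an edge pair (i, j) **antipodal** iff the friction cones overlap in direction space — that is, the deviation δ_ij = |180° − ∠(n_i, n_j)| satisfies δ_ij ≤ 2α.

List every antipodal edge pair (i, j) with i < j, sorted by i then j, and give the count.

count = 1; pairs: (1,4)

α = atan 0.1 = 5.71°;  2α = 11.42°
n_0 = (+0.9981, -0.0624)
n_1 = (-0.3912, +0.9203)
n_2 = (-0.9698, -0.2438)
n_3 = (-0.7796, -0.6263)
n_4 = (+0.5272, -0.8497)
  (0,1): δ = 63.39°  ·
  (0,2): δ = 17.69°  ·
  (0,3): δ = 42.36°  ·
  (0,4): δ = 125.40°  ·
  (1,2): δ = 98.92°  ·
  (1,3): δ = 74.25°  ·
  (1,4): δ = 8.79°  ✓
  (2,3): δ = 155.33°  ·
  (2,4): δ = 72.29°  ·
  (3,4): δ = 96.96°  ·
antipodal pairs: 1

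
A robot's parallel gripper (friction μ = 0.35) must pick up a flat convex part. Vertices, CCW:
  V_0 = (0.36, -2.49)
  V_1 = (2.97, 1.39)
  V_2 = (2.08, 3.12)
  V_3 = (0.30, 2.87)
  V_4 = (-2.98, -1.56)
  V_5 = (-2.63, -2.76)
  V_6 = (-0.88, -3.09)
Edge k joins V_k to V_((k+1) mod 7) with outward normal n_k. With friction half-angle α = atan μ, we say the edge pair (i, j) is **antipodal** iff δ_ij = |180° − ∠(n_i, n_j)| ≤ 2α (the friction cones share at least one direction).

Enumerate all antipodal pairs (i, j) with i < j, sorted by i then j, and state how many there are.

count = 5; pairs: (0,3), (1,4), (2,5), (2,6), (3,6)

α = atan 0.35 = 19.29°;  2α = 38.58°
n_0 = (+0.8297, -0.5581)
n_1 = (+0.8892, +0.4575)
n_2 = (-0.1391, +0.9903)
n_3 = (-0.8037, +0.5951)
n_4 = (-0.9600, -0.2800)
n_5 = (-0.1853, -0.9827)
n_6 = (+0.4356, -0.9002)
  (0,1): δ = 118.85°  ·
  (0,2): δ = 48.08°  ·
  (0,3): δ = 2.59°  ✓
  (0,4): δ = 50.19°  ·
  (0,5): δ = 113.25°  ·
  (0,6): δ = 149.75°  ·
  (1,2): δ = 109.23°  ·
  (1,3): δ = 63.74°  ·
  (1,4): δ = 10.96°  ✓
  (1,5): δ = 52.10°  ·
  (1,6): δ = 88.60°  ·
  (2,3): δ = 134.51°  ·
  (2,4): δ = 81.73°  ·
  (2,5): δ = 18.67°  ✓
  (2,6): δ = 17.83°  ✓
  (3,4): δ = 127.22°  ·
  (3,5): δ = 64.16°  ·
  (3,6): δ = 27.66°  ✓
  (4,5): δ = 116.94°  ·
  (4,6): δ = 80.44°  ·
  (5,6): δ = 143.50°  ·
antipodal pairs: 5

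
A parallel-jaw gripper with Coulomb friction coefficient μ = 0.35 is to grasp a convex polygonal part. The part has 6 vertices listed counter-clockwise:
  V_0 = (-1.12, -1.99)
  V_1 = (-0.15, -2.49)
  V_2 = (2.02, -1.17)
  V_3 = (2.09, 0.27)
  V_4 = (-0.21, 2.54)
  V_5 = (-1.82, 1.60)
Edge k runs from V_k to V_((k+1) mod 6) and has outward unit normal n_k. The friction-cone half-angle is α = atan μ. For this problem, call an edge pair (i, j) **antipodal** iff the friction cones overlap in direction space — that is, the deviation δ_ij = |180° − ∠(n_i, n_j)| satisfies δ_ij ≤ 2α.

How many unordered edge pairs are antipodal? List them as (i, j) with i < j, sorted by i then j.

α = atan 0.35 = 19.29°;  2α = 38.58°
n_0 = (-0.4582, -0.8889)
n_1 = (+0.5197, -0.8544)
n_2 = (+0.9988, -0.0486)
n_3 = (+0.7024, +0.7117)
n_4 = (-0.5042, +0.8636)
n_5 = (-0.9815, -0.1914)
  (0,1): δ = 121.42°  ·
  (0,2): δ = 65.51°  ·
  (0,3): δ = 17.35°  ✓
  (0,4): δ = 57.55°  ·
  (0,5): δ = 128.30°  ·
  (1,2): δ = 124.09°  ·
  (1,3): δ = 75.94°  ·
  (1,4): δ = 1.03°  ✓
  (1,5): δ = 69.72°  ·
  (2,3): δ = 131.84°  ·
  (2,4): δ = 56.94°  ·
  (2,5): δ = 13.82°  ✓
  (3,4): δ = 105.10°  ·
  (3,5): δ = 34.34°  ✓
  (4,5): δ = 109.25°  ·
antipodal pairs: 4

count = 4; pairs: (0,3), (1,4), (2,5), (3,5)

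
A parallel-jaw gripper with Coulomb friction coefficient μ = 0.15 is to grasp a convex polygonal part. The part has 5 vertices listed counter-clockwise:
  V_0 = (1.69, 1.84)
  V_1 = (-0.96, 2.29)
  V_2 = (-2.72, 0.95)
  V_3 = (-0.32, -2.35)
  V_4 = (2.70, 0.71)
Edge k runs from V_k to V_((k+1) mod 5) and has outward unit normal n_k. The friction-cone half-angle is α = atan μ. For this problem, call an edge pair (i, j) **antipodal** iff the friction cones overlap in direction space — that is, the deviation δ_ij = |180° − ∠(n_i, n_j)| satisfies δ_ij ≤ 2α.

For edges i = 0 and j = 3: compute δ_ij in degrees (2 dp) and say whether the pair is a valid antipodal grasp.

δ = 55.01°, invalid

α = atan 0.15 = 8.53°;  2α = 17.06°
edge 0: e_0 = (-2.65, +0.45);  n_0 = (+0.1674, +0.9859)
edge 3: e_3 = (+3.02, +3.06);  n_3 = (+0.7117, -0.7024)
∠(n_0, n_3) = 124.99°
δ = |180° − 124.99°| = 55.01°
55.01° > 2α = 17.06°  →  invalid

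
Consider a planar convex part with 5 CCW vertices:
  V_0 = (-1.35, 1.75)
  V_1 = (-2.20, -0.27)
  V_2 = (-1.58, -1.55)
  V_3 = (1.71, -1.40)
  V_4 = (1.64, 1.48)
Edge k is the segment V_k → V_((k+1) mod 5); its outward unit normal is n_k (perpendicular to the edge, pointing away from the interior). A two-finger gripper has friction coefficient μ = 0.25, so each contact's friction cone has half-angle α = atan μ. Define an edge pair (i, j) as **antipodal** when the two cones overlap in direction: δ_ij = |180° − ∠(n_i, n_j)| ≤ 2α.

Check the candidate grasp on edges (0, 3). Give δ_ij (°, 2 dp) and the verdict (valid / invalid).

α = atan 0.25 = 14.04°;  2α = 28.07°
edge 0: e_0 = (-0.85, -2.02);  n_0 = (-0.9217, +0.3879)
edge 3: e_3 = (-0.07, +2.88);  n_3 = (+0.9997, +0.0243)
∠(n_0, n_3) = 155.79°
δ = |180° − 155.79°| = 24.21°
24.21° ≤ 2α = 28.07°  →  valid

δ = 24.21°, valid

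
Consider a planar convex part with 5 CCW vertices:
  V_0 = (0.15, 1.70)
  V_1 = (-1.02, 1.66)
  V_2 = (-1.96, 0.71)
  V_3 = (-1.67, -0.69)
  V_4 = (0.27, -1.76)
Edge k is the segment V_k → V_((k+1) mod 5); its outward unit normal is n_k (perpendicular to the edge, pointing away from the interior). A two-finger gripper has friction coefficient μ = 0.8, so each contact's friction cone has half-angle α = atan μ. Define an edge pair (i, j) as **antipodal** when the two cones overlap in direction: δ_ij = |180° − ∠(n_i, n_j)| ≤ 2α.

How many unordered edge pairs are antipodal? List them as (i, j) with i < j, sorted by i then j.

α = atan 0.8 = 38.66°;  2α = 77.32°
n_0 = (-0.0342, +0.9994)
n_1 = (-0.7108, +0.7034)
n_2 = (-0.9792, -0.2028)
n_3 = (-0.4830, -0.8756)
n_4 = (+0.9994, +0.0347)
  (0,1): δ = 136.65°  ·
  (0,2): δ = 80.26°  ·
  (0,3): δ = 30.84°  ✓
  (0,4): δ = 90.03°  ·
  (1,2): δ = 123.60°  ·
  (1,3): δ = 74.18°  ✓
  (1,4): δ = 46.68°  ✓
  (2,3): δ = 130.58°  ·
  (2,4): δ = 9.72°  ✓
  (3,4): δ = 59.13°  ✓
antipodal pairs: 5

count = 5; pairs: (0,3), (1,3), (1,4), (2,4), (3,4)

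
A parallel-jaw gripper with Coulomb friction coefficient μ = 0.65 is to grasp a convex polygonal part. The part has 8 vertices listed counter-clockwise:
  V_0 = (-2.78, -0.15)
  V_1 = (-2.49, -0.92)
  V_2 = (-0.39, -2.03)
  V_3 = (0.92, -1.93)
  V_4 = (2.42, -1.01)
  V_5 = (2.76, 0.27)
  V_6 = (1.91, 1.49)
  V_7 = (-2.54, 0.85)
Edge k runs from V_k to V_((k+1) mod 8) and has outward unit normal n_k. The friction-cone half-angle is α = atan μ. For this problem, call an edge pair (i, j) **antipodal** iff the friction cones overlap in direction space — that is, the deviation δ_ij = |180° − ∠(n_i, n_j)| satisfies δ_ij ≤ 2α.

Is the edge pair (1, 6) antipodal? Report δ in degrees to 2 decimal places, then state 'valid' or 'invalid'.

δ = 36.04°, valid

α = atan 0.65 = 33.02°;  2α = 66.05°
edge 1: e_1 = (+2.10, -1.11);  n_1 = (-0.4673, -0.8841)
edge 6: e_6 = (-4.45, -0.64);  n_6 = (-0.1424, +0.9898)
∠(n_1, n_6) = 143.96°
δ = |180° − 143.96°| = 36.04°
36.04° ≤ 2α = 66.05°  →  valid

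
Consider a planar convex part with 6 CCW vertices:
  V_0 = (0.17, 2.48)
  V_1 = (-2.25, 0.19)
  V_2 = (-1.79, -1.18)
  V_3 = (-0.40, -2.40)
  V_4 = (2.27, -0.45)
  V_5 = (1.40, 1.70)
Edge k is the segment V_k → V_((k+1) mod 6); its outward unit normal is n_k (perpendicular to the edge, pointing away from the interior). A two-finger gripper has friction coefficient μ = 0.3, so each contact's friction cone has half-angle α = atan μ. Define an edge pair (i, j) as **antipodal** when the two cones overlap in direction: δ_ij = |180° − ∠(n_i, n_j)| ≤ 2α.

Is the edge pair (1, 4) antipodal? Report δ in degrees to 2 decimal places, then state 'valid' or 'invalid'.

α = atan 0.3 = 16.70°;  2α = 33.40°
edge 1: e_1 = (+0.46, -1.37);  n_1 = (-0.9480, -0.3183)
edge 4: e_4 = (-0.87, +2.15);  n_4 = (+0.9270, +0.3751)
∠(n_1, n_4) = 176.53°
δ = |180° − 176.53°| = 3.47°
3.47° ≤ 2α = 33.40°  →  valid

δ = 3.47°, valid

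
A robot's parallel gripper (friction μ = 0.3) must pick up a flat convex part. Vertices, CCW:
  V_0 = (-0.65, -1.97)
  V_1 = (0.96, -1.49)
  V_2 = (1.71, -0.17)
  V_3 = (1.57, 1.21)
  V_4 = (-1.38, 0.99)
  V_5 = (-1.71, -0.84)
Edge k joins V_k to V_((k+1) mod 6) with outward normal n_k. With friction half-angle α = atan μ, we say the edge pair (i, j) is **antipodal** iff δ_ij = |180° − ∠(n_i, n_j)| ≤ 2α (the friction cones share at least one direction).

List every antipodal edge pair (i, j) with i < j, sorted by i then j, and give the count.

α = atan 0.3 = 16.70°;  2α = 33.40°
n_0 = (+0.2857, -0.9583)
n_1 = (+0.8695, -0.4940)
n_2 = (+0.9949, +0.1009)
n_3 = (-0.0744, +0.9972)
n_4 = (-0.9841, +0.1775)
n_5 = (-0.7293, -0.6842)
  (0,1): δ = 136.21°  ·
  (0,2): δ = 100.81°  ·
  (0,3): δ = 12.34°  ✓
  (0,4): δ = 63.18°  ·
  (0,5): δ = 116.57°  ·
  (1,2): δ = 144.60°  ·
  (1,3): δ = 56.13°  ·
  (1,4): δ = 19.38°  ✓
  (1,5): δ = 72.77°  ·
  (2,3): δ = 91.53°  ·
  (2,4): δ = 16.01°  ✓
  (2,5): δ = 37.38°  ·
  (3,4): δ = 104.49°  ·
  (3,5): δ = 51.10°  ·
  (4,5): δ = 126.61°  ·
antipodal pairs: 3

count = 3; pairs: (0,3), (1,4), (2,4)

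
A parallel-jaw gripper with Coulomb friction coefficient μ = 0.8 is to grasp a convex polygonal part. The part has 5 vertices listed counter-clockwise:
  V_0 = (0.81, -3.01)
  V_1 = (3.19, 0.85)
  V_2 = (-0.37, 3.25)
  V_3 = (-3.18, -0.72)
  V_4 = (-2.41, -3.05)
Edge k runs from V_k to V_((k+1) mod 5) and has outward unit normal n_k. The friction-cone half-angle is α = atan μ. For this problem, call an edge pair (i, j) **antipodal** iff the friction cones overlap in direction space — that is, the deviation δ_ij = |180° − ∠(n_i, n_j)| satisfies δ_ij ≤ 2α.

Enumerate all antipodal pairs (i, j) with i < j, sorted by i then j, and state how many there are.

count = 5; pairs: (0,2), (0,3), (1,3), (1,4), (2,4)

α = atan 0.8 = 38.66°;  2α = 77.32°
n_0 = (+0.8512, -0.5248)
n_1 = (+0.5590, +0.8292)
n_2 = (-0.8162, +0.5777)
n_3 = (-0.9495, -0.3138)
n_4 = (+0.0124, -0.9999)
  (0,1): δ = 92.33°  ·
  (0,2): δ = 3.63°  ✓
  (0,3): δ = 49.94°  ✓
  (0,4): δ = 122.37°  ·
  (1,2): δ = 91.31°  ·
  (1,3): δ = 37.73°  ✓
  (1,4): δ = 34.70°  ✓
  (2,3): δ = 126.42°  ·
  (2,4): δ = 54.00°  ✓
  (3,4): δ = 107.58°  ·
antipodal pairs: 5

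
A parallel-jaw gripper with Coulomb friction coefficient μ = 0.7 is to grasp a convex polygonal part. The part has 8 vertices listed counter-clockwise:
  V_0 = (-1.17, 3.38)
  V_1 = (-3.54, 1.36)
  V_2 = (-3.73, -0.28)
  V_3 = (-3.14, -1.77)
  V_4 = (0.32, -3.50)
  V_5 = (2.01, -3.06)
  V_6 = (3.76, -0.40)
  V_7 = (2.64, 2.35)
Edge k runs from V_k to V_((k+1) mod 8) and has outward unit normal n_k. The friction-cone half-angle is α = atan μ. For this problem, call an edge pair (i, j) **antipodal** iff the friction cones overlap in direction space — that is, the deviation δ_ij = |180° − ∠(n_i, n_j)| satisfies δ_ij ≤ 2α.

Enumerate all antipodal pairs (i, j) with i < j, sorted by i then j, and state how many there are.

α = atan 0.7 = 34.99°;  2α = 69.98°
n_0 = (-0.6487, +0.7611)
n_1 = (-0.9934, +0.1151)
n_2 = (-0.9298, -0.3682)
n_3 = (-0.4472, -0.8944)
n_4 = (+0.2520, -0.9677)
n_5 = (+0.8354, -0.5496)
n_6 = (+0.9261, +0.3772)
n_7 = (+0.2610, +0.9653)
  (0,1): δ = 137.05°  ·
  (0,2): δ = 108.84°  ·
  (0,3): δ = 67.01°  ✓
  (0,4): δ = 25.85°  ✓
  (0,5): δ = 16.22°  ✓
  (0,6): δ = 71.72°  ·
  (0,7): δ = 124.43°  ·
  (1,2): δ = 151.79°  ·
  (1,3): δ = 109.96°  ·
  (1,4): δ = 68.80°  ✓
  (1,5): δ = 26.73°  ✓
  (1,6): δ = 28.77°  ✓
  (1,7): δ = 81.48°  ·
  (2,3): δ = 138.17°  ·
  (2,4): δ = 97.01°  ·
  (2,5): δ = 54.94°  ✓
  (2,6): δ = 0.56°  ✓
  (2,7): δ = 53.27°  ✓
  (3,4): δ = 138.84°  ·
  (3,5): δ = 96.78°  ·
  (3,6): δ = 41.28°  ✓
  (3,7): δ = 11.44°  ✓
  (4,5): δ = 137.93°  ·
  (4,6): δ = 82.43°  ·
  (4,7): δ = 29.72°  ✓
  (5,6): δ = 124.50°  ·
  (5,7): δ = 71.79°  ·
  (6,7): δ = 127.29°  ·
antipodal pairs: 12

count = 12; pairs: (0,3), (0,4), (0,5), (1,4), (1,5), (1,6), (2,5), (2,6), (2,7), (3,6), (3,7), (4,7)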